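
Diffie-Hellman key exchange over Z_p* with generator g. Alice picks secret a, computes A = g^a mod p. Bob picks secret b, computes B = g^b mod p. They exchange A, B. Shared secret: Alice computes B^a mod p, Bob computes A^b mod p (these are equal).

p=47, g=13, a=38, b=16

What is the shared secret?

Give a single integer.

Answer: 2

Derivation:
A = 13^38 mod 47  (bits of 38 = 100110)
  bit 0 = 1: r = r^2 * 13 mod 47 = 1^2 * 13 = 1*13 = 13
  bit 1 = 0: r = r^2 mod 47 = 13^2 = 28
  bit 2 = 0: r = r^2 mod 47 = 28^2 = 32
  bit 3 = 1: r = r^2 * 13 mod 47 = 32^2 * 13 = 37*13 = 11
  bit 4 = 1: r = r^2 * 13 mod 47 = 11^2 * 13 = 27*13 = 22
  bit 5 = 0: r = r^2 mod 47 = 22^2 = 14
  -> A = 14
B = 13^16 mod 47  (bits of 16 = 10000)
  bit 0 = 1: r = r^2 * 13 mod 47 = 1^2 * 13 = 1*13 = 13
  bit 1 = 0: r = r^2 mod 47 = 13^2 = 28
  bit 2 = 0: r = r^2 mod 47 = 28^2 = 32
  bit 3 = 0: r = r^2 mod 47 = 32^2 = 37
  bit 4 = 0: r = r^2 mod 47 = 37^2 = 6
  -> B = 6
s = B^a = 6^38 mod 47  (bits of 38 = 100110)
  bit 0 = 1: r = r^2 * 6 mod 47 = 1^2 * 6 = 1*6 = 6
  bit 1 = 0: r = r^2 mod 47 = 6^2 = 36
  bit 2 = 0: r = r^2 mod 47 = 36^2 = 27
  bit 3 = 1: r = r^2 * 6 mod 47 = 27^2 * 6 = 24*6 = 3
  bit 4 = 1: r = r^2 * 6 mod 47 = 3^2 * 6 = 9*6 = 7
  bit 5 = 0: r = r^2 mod 47 = 7^2 = 2
  -> s = B^a = 2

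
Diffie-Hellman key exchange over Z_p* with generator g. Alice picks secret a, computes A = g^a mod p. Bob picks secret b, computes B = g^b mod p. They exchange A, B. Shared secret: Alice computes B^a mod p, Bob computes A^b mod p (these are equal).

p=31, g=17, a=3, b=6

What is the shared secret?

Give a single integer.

Answer: 16

Derivation:
A = 17^3 mod 31  (bits of 3 = 11)
  bit 0 = 1: r = r^2 * 17 mod 31 = 1^2 * 17 = 1*17 = 17
  bit 1 = 1: r = r^2 * 17 mod 31 = 17^2 * 17 = 10*17 = 15
  -> A = 15
B = 17^6 mod 31  (bits of 6 = 110)
  bit 0 = 1: r = r^2 * 17 mod 31 = 1^2 * 17 = 1*17 = 17
  bit 1 = 1: r = r^2 * 17 mod 31 = 17^2 * 17 = 10*17 = 15
  bit 2 = 0: r = r^2 mod 31 = 15^2 = 8
  -> B = 8
s = B^a = 8^3 mod 31  (bits of 3 = 11)
  bit 0 = 1: r = r^2 * 8 mod 31 = 1^2 * 8 = 1*8 = 8
  bit 1 = 1: r = r^2 * 8 mod 31 = 8^2 * 8 = 2*8 = 16
  -> s = B^a = 16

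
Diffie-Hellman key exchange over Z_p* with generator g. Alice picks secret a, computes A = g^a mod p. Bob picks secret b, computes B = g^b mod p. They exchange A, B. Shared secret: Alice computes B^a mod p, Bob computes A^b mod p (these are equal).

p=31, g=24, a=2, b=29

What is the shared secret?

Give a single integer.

Answer: 19

Derivation:
A = 24^2 mod 31  (bits of 2 = 10)
  bit 0 = 1: r = r^2 * 24 mod 31 = 1^2 * 24 = 1*24 = 24
  bit 1 = 0: r = r^2 mod 31 = 24^2 = 18
  -> A = 18
B = 24^29 mod 31  (bits of 29 = 11101)
  bit 0 = 1: r = r^2 * 24 mod 31 = 1^2 * 24 = 1*24 = 24
  bit 1 = 1: r = r^2 * 24 mod 31 = 24^2 * 24 = 18*24 = 29
  bit 2 = 1: r = r^2 * 24 mod 31 = 29^2 * 24 = 4*24 = 3
  bit 3 = 0: r = r^2 mod 31 = 3^2 = 9
  bit 4 = 1: r = r^2 * 24 mod 31 = 9^2 * 24 = 19*24 = 22
  -> B = 22
s = B^a = 22^2 mod 31  (bits of 2 = 10)
  bit 0 = 1: r = r^2 * 22 mod 31 = 1^2 * 22 = 1*22 = 22
  bit 1 = 0: r = r^2 mod 31 = 22^2 = 19
  -> s = B^a = 19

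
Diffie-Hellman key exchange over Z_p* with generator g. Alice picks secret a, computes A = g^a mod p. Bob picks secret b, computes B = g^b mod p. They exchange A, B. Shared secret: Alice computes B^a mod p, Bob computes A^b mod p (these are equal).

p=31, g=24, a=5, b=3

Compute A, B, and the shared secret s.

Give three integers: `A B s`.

Answer: 26 29 30

Derivation:
A = 24^5 mod 31  (bits of 5 = 101)
  bit 0 = 1: r = r^2 * 24 mod 31 = 1^2 * 24 = 1*24 = 24
  bit 1 = 0: r = r^2 mod 31 = 24^2 = 18
  bit 2 = 1: r = r^2 * 24 mod 31 = 18^2 * 24 = 14*24 = 26
  -> A = 26
B = 24^3 mod 31  (bits of 3 = 11)
  bit 0 = 1: r = r^2 * 24 mod 31 = 1^2 * 24 = 1*24 = 24
  bit 1 = 1: r = r^2 * 24 mod 31 = 24^2 * 24 = 18*24 = 29
  -> B = 29
s = B^a = 29^5 mod 31  (bits of 5 = 101)
  bit 0 = 1: r = r^2 * 29 mod 31 = 1^2 * 29 = 1*29 = 29
  bit 1 = 0: r = r^2 mod 31 = 29^2 = 4
  bit 2 = 1: r = r^2 * 29 mod 31 = 4^2 * 29 = 16*29 = 30
  -> s = B^a = 30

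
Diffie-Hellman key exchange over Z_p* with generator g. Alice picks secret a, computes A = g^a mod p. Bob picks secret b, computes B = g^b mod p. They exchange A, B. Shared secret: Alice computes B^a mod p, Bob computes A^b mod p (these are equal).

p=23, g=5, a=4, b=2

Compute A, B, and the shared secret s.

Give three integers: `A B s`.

A = 5^4 mod 23  (bits of 4 = 100)
  bit 0 = 1: r = r^2 * 5 mod 23 = 1^2 * 5 = 1*5 = 5
  bit 1 = 0: r = r^2 mod 23 = 5^2 = 2
  bit 2 = 0: r = r^2 mod 23 = 2^2 = 4
  -> A = 4
B = 5^2 mod 23  (bits of 2 = 10)
  bit 0 = 1: r = r^2 * 5 mod 23 = 1^2 * 5 = 1*5 = 5
  bit 1 = 0: r = r^2 mod 23 = 5^2 = 2
  -> B = 2
s = B^a = 2^4 mod 23  (bits of 4 = 100)
  bit 0 = 1: r = r^2 * 2 mod 23 = 1^2 * 2 = 1*2 = 2
  bit 1 = 0: r = r^2 mod 23 = 2^2 = 4
  bit 2 = 0: r = r^2 mod 23 = 4^2 = 16
  -> s = B^a = 16

Answer: 4 2 16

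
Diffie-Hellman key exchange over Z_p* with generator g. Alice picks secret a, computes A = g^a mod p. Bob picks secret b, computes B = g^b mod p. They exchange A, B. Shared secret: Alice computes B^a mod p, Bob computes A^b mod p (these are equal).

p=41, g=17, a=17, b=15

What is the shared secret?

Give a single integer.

A = 17^17 mod 41  (bits of 17 = 10001)
  bit 0 = 1: r = r^2 * 17 mod 41 = 1^2 * 17 = 1*17 = 17
  bit 1 = 0: r = r^2 mod 41 = 17^2 = 2
  bit 2 = 0: r = r^2 mod 41 = 2^2 = 4
  bit 3 = 0: r = r^2 mod 41 = 4^2 = 16
  bit 4 = 1: r = r^2 * 17 mod 41 = 16^2 * 17 = 10*17 = 6
  -> A = 6
B = 17^15 mod 41  (bits of 15 = 1111)
  bit 0 = 1: r = r^2 * 17 mod 41 = 1^2 * 17 = 1*17 = 17
  bit 1 = 1: r = r^2 * 17 mod 41 = 17^2 * 17 = 2*17 = 34
  bit 2 = 1: r = r^2 * 17 mod 41 = 34^2 * 17 = 8*17 = 13
  bit 3 = 1: r = r^2 * 17 mod 41 = 13^2 * 17 = 5*17 = 3
  -> B = 3
s = B^a = 3^17 mod 41  (bits of 17 = 10001)
  bit 0 = 1: r = r^2 * 3 mod 41 = 1^2 * 3 = 1*3 = 3
  bit 1 = 0: r = r^2 mod 41 = 3^2 = 9
  bit 2 = 0: r = r^2 mod 41 = 9^2 = 40
  bit 3 = 0: r = r^2 mod 41 = 40^2 = 1
  bit 4 = 1: r = r^2 * 3 mod 41 = 1^2 * 3 = 1*3 = 3
  -> s = B^a = 3

Answer: 3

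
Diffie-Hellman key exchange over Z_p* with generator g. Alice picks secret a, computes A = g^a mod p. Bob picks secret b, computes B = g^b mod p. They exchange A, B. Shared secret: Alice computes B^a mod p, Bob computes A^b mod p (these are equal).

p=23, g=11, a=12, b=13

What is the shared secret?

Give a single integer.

Answer: 6

Derivation:
A = 11^12 mod 23  (bits of 12 = 1100)
  bit 0 = 1: r = r^2 * 11 mod 23 = 1^2 * 11 = 1*11 = 11
  bit 1 = 1: r = r^2 * 11 mod 23 = 11^2 * 11 = 6*11 = 20
  bit 2 = 0: r = r^2 mod 23 = 20^2 = 9
  bit 3 = 0: r = r^2 mod 23 = 9^2 = 12
  -> A = 12
B = 11^13 mod 23  (bits of 13 = 1101)
  bit 0 = 1: r = r^2 * 11 mod 23 = 1^2 * 11 = 1*11 = 11
  bit 1 = 1: r = r^2 * 11 mod 23 = 11^2 * 11 = 6*11 = 20
  bit 2 = 0: r = r^2 mod 23 = 20^2 = 9
  bit 3 = 1: r = r^2 * 11 mod 23 = 9^2 * 11 = 12*11 = 17
  -> B = 17
s = B^a = 17^12 mod 23  (bits of 12 = 1100)
  bit 0 = 1: r = r^2 * 17 mod 23 = 1^2 * 17 = 1*17 = 17
  bit 1 = 1: r = r^2 * 17 mod 23 = 17^2 * 17 = 13*17 = 14
  bit 2 = 0: r = r^2 mod 23 = 14^2 = 12
  bit 3 = 0: r = r^2 mod 23 = 12^2 = 6
  -> s = B^a = 6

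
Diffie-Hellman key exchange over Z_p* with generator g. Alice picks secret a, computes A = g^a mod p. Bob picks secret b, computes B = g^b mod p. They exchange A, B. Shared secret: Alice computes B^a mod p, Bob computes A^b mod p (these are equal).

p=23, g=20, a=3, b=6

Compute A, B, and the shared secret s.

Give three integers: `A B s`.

A = 20^3 mod 23  (bits of 3 = 11)
  bit 0 = 1: r = r^2 * 20 mod 23 = 1^2 * 20 = 1*20 = 20
  bit 1 = 1: r = r^2 * 20 mod 23 = 20^2 * 20 = 9*20 = 19
  -> A = 19
B = 20^6 mod 23  (bits of 6 = 110)
  bit 0 = 1: r = r^2 * 20 mod 23 = 1^2 * 20 = 1*20 = 20
  bit 1 = 1: r = r^2 * 20 mod 23 = 20^2 * 20 = 9*20 = 19
  bit 2 = 0: r = r^2 mod 23 = 19^2 = 16
  -> B = 16
s = B^a = 16^3 mod 23  (bits of 3 = 11)
  bit 0 = 1: r = r^2 * 16 mod 23 = 1^2 * 16 = 1*16 = 16
  bit 1 = 1: r = r^2 * 16 mod 23 = 16^2 * 16 = 3*16 = 2
  -> s = B^a = 2

Answer: 19 16 2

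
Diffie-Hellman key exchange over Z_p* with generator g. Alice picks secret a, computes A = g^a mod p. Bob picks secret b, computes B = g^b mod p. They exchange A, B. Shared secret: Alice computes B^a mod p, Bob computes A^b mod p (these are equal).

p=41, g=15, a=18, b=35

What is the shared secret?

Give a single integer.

A = 15^18 mod 41  (bits of 18 = 10010)
  bit 0 = 1: r = r^2 * 15 mod 41 = 1^2 * 15 = 1*15 = 15
  bit 1 = 0: r = r^2 mod 41 = 15^2 = 20
  bit 2 = 0: r = r^2 mod 41 = 20^2 = 31
  bit 3 = 1: r = r^2 * 15 mod 41 = 31^2 * 15 = 18*15 = 24
  bit 4 = 0: r = r^2 mod 41 = 24^2 = 2
  -> A = 2
B = 15^35 mod 41  (bits of 35 = 100011)
  bit 0 = 1: r = r^2 * 15 mod 41 = 1^2 * 15 = 1*15 = 15
  bit 1 = 0: r = r^2 mod 41 = 15^2 = 20
  bit 2 = 0: r = r^2 mod 41 = 20^2 = 31
  bit 3 = 0: r = r^2 mod 41 = 31^2 = 18
  bit 4 = 1: r = r^2 * 15 mod 41 = 18^2 * 15 = 37*15 = 22
  bit 5 = 1: r = r^2 * 15 mod 41 = 22^2 * 15 = 33*15 = 3
  -> B = 3
s = B^a = 3^18 mod 41  (bits of 18 = 10010)
  bit 0 = 1: r = r^2 * 3 mod 41 = 1^2 * 3 = 1*3 = 3
  bit 1 = 0: r = r^2 mod 41 = 3^2 = 9
  bit 2 = 0: r = r^2 mod 41 = 9^2 = 40
  bit 3 = 1: r = r^2 * 3 mod 41 = 40^2 * 3 = 1*3 = 3
  bit 4 = 0: r = r^2 mod 41 = 3^2 = 9
  -> s = B^a = 9

Answer: 9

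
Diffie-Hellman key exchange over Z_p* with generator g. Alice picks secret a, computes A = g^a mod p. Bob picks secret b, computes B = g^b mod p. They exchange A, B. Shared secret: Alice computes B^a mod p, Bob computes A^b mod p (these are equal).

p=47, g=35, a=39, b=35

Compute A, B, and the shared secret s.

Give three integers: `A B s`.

Answer: 19 23 13

Derivation:
A = 35^39 mod 47  (bits of 39 = 100111)
  bit 0 = 1: r = r^2 * 35 mod 47 = 1^2 * 35 = 1*35 = 35
  bit 1 = 0: r = r^2 mod 47 = 35^2 = 3
  bit 2 = 0: r = r^2 mod 47 = 3^2 = 9
  bit 3 = 1: r = r^2 * 35 mod 47 = 9^2 * 35 = 34*35 = 15
  bit 4 = 1: r = r^2 * 35 mod 47 = 15^2 * 35 = 37*35 = 26
  bit 5 = 1: r = r^2 * 35 mod 47 = 26^2 * 35 = 18*35 = 19
  -> A = 19
B = 35^35 mod 47  (bits of 35 = 100011)
  bit 0 = 1: r = r^2 * 35 mod 47 = 1^2 * 35 = 1*35 = 35
  bit 1 = 0: r = r^2 mod 47 = 35^2 = 3
  bit 2 = 0: r = r^2 mod 47 = 3^2 = 9
  bit 3 = 0: r = r^2 mod 47 = 9^2 = 34
  bit 4 = 1: r = r^2 * 35 mod 47 = 34^2 * 35 = 28*35 = 40
  bit 5 = 1: r = r^2 * 35 mod 47 = 40^2 * 35 = 2*35 = 23
  -> B = 23
s = B^a = 23^39 mod 47  (bits of 39 = 100111)
  bit 0 = 1: r = r^2 * 23 mod 47 = 1^2 * 23 = 1*23 = 23
  bit 1 = 0: r = r^2 mod 47 = 23^2 = 12
  bit 2 = 0: r = r^2 mod 47 = 12^2 = 3
  bit 3 = 1: r = r^2 * 23 mod 47 = 3^2 * 23 = 9*23 = 19
  bit 4 = 1: r = r^2 * 23 mod 47 = 19^2 * 23 = 32*23 = 31
  bit 5 = 1: r = r^2 * 23 mod 47 = 31^2 * 23 = 21*23 = 13
  -> s = B^a = 13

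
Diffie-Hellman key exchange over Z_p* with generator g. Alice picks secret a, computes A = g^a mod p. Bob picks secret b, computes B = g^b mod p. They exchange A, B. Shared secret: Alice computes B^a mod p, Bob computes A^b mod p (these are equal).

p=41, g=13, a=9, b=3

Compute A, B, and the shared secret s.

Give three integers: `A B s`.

A = 13^9 mod 41  (bits of 9 = 1001)
  bit 0 = 1: r = r^2 * 13 mod 41 = 1^2 * 13 = 1*13 = 13
  bit 1 = 0: r = r^2 mod 41 = 13^2 = 5
  bit 2 = 0: r = r^2 mod 41 = 5^2 = 25
  bit 3 = 1: r = r^2 * 13 mod 41 = 25^2 * 13 = 10*13 = 7
  -> A = 7
B = 13^3 mod 41  (bits of 3 = 11)
  bit 0 = 1: r = r^2 * 13 mod 41 = 1^2 * 13 = 1*13 = 13
  bit 1 = 1: r = r^2 * 13 mod 41 = 13^2 * 13 = 5*13 = 24
  -> B = 24
s = B^a = 24^9 mod 41  (bits of 9 = 1001)
  bit 0 = 1: r = r^2 * 24 mod 41 = 1^2 * 24 = 1*24 = 24
  bit 1 = 0: r = r^2 mod 41 = 24^2 = 2
  bit 2 = 0: r = r^2 mod 41 = 2^2 = 4
  bit 3 = 1: r = r^2 * 24 mod 41 = 4^2 * 24 = 16*24 = 15
  -> s = B^a = 15

Answer: 7 24 15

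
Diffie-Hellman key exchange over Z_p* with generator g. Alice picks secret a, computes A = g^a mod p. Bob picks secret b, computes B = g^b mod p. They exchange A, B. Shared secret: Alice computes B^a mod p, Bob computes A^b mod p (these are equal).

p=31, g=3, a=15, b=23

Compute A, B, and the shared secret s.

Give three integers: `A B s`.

Answer: 30 11 30

Derivation:
A = 3^15 mod 31  (bits of 15 = 1111)
  bit 0 = 1: r = r^2 * 3 mod 31 = 1^2 * 3 = 1*3 = 3
  bit 1 = 1: r = r^2 * 3 mod 31 = 3^2 * 3 = 9*3 = 27
  bit 2 = 1: r = r^2 * 3 mod 31 = 27^2 * 3 = 16*3 = 17
  bit 3 = 1: r = r^2 * 3 mod 31 = 17^2 * 3 = 10*3 = 30
  -> A = 30
B = 3^23 mod 31  (bits of 23 = 10111)
  bit 0 = 1: r = r^2 * 3 mod 31 = 1^2 * 3 = 1*3 = 3
  bit 1 = 0: r = r^2 mod 31 = 3^2 = 9
  bit 2 = 1: r = r^2 * 3 mod 31 = 9^2 * 3 = 19*3 = 26
  bit 3 = 1: r = r^2 * 3 mod 31 = 26^2 * 3 = 25*3 = 13
  bit 4 = 1: r = r^2 * 3 mod 31 = 13^2 * 3 = 14*3 = 11
  -> B = 11
s = B^a = 11^15 mod 31  (bits of 15 = 1111)
  bit 0 = 1: r = r^2 * 11 mod 31 = 1^2 * 11 = 1*11 = 11
  bit 1 = 1: r = r^2 * 11 mod 31 = 11^2 * 11 = 28*11 = 29
  bit 2 = 1: r = r^2 * 11 mod 31 = 29^2 * 11 = 4*11 = 13
  bit 3 = 1: r = r^2 * 11 mod 31 = 13^2 * 11 = 14*11 = 30
  -> s = B^a = 30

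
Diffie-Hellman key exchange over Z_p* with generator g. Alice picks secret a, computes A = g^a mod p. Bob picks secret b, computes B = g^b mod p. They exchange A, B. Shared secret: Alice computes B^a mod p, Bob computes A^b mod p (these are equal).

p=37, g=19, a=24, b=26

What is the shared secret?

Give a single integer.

Answer: 10

Derivation:
A = 19^24 mod 37  (bits of 24 = 11000)
  bit 0 = 1: r = r^2 * 19 mod 37 = 1^2 * 19 = 1*19 = 19
  bit 1 = 1: r = r^2 * 19 mod 37 = 19^2 * 19 = 28*19 = 14
  bit 2 = 0: r = r^2 mod 37 = 14^2 = 11
  bit 3 = 0: r = r^2 mod 37 = 11^2 = 10
  bit 4 = 0: r = r^2 mod 37 = 10^2 = 26
  -> A = 26
B = 19^26 mod 37  (bits of 26 = 11010)
  bit 0 = 1: r = r^2 * 19 mod 37 = 1^2 * 19 = 1*19 = 19
  bit 1 = 1: r = r^2 * 19 mod 37 = 19^2 * 19 = 28*19 = 14
  bit 2 = 0: r = r^2 mod 37 = 14^2 = 11
  bit 3 = 1: r = r^2 * 19 mod 37 = 11^2 * 19 = 10*19 = 5
  bit 4 = 0: r = r^2 mod 37 = 5^2 = 25
  -> B = 25
s = B^a = 25^24 mod 37  (bits of 24 = 11000)
  bit 0 = 1: r = r^2 * 25 mod 37 = 1^2 * 25 = 1*25 = 25
  bit 1 = 1: r = r^2 * 25 mod 37 = 25^2 * 25 = 33*25 = 11
  bit 2 = 0: r = r^2 mod 37 = 11^2 = 10
  bit 3 = 0: r = r^2 mod 37 = 10^2 = 26
  bit 4 = 0: r = r^2 mod 37 = 26^2 = 10
  -> s = B^a = 10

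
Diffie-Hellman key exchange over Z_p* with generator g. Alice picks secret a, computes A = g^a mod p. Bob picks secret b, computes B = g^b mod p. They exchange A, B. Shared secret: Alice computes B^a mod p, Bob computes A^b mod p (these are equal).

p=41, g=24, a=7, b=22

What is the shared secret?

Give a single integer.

A = 24^7 mod 41  (bits of 7 = 111)
  bit 0 = 1: r = r^2 * 24 mod 41 = 1^2 * 24 = 1*24 = 24
  bit 1 = 1: r = r^2 * 24 mod 41 = 24^2 * 24 = 2*24 = 7
  bit 2 = 1: r = r^2 * 24 mod 41 = 7^2 * 24 = 8*24 = 28
  -> A = 28
B = 24^22 mod 41  (bits of 22 = 10110)
  bit 0 = 1: r = r^2 * 24 mod 41 = 1^2 * 24 = 1*24 = 24
  bit 1 = 0: r = r^2 mod 41 = 24^2 = 2
  bit 2 = 1: r = r^2 * 24 mod 41 = 2^2 * 24 = 4*24 = 14
  bit 3 = 1: r = r^2 * 24 mod 41 = 14^2 * 24 = 32*24 = 30
  bit 4 = 0: r = r^2 mod 41 = 30^2 = 39
  -> B = 39
s = B^a = 39^7 mod 41  (bits of 7 = 111)
  bit 0 = 1: r = r^2 * 39 mod 41 = 1^2 * 39 = 1*39 = 39
  bit 1 = 1: r = r^2 * 39 mod 41 = 39^2 * 39 = 4*39 = 33
  bit 2 = 1: r = r^2 * 39 mod 41 = 33^2 * 39 = 23*39 = 36
  -> s = B^a = 36

Answer: 36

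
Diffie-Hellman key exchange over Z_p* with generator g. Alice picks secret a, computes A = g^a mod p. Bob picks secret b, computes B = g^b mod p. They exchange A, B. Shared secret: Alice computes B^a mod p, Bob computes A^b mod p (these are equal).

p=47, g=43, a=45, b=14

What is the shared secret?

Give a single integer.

A = 43^45 mod 47  (bits of 45 = 101101)
  bit 0 = 1: r = r^2 * 43 mod 47 = 1^2 * 43 = 1*43 = 43
  bit 1 = 0: r = r^2 mod 47 = 43^2 = 16
  bit 2 = 1: r = r^2 * 43 mod 47 = 16^2 * 43 = 21*43 = 10
  bit 3 = 1: r = r^2 * 43 mod 47 = 10^2 * 43 = 6*43 = 23
  bit 4 = 0: r = r^2 mod 47 = 23^2 = 12
  bit 5 = 1: r = r^2 * 43 mod 47 = 12^2 * 43 = 3*43 = 35
  -> A = 35
B = 43^14 mod 47  (bits of 14 = 1110)
  bit 0 = 1: r = r^2 * 43 mod 47 = 1^2 * 43 = 1*43 = 43
  bit 1 = 1: r = r^2 * 43 mod 47 = 43^2 * 43 = 16*43 = 30
  bit 2 = 1: r = r^2 * 43 mod 47 = 30^2 * 43 = 7*43 = 19
  bit 3 = 0: r = r^2 mod 47 = 19^2 = 32
  -> B = 32
s = B^a = 32^45 mod 47  (bits of 45 = 101101)
  bit 0 = 1: r = r^2 * 32 mod 47 = 1^2 * 32 = 1*32 = 32
  bit 1 = 0: r = r^2 mod 47 = 32^2 = 37
  bit 2 = 1: r = r^2 * 32 mod 47 = 37^2 * 32 = 6*32 = 4
  bit 3 = 1: r = r^2 * 32 mod 47 = 4^2 * 32 = 16*32 = 42
  bit 4 = 0: r = r^2 mod 47 = 42^2 = 25
  bit 5 = 1: r = r^2 * 32 mod 47 = 25^2 * 32 = 14*32 = 25
  -> s = B^a = 25

Answer: 25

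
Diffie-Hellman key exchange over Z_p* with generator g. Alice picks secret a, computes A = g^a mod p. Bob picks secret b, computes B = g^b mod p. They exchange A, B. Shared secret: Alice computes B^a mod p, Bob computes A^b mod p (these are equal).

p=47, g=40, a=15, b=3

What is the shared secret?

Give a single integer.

Answer: 20

Derivation:
A = 40^15 mod 47  (bits of 15 = 1111)
  bit 0 = 1: r = r^2 * 40 mod 47 = 1^2 * 40 = 1*40 = 40
  bit 1 = 1: r = r^2 * 40 mod 47 = 40^2 * 40 = 2*40 = 33
  bit 2 = 1: r = r^2 * 40 mod 47 = 33^2 * 40 = 8*40 = 38
  bit 3 = 1: r = r^2 * 40 mod 47 = 38^2 * 40 = 34*40 = 44
  -> A = 44
B = 40^3 mod 47  (bits of 3 = 11)
  bit 0 = 1: r = r^2 * 40 mod 47 = 1^2 * 40 = 1*40 = 40
  bit 1 = 1: r = r^2 * 40 mod 47 = 40^2 * 40 = 2*40 = 33
  -> B = 33
s = B^a = 33^15 mod 47  (bits of 15 = 1111)
  bit 0 = 1: r = r^2 * 33 mod 47 = 1^2 * 33 = 1*33 = 33
  bit 1 = 1: r = r^2 * 33 mod 47 = 33^2 * 33 = 8*33 = 29
  bit 2 = 1: r = r^2 * 33 mod 47 = 29^2 * 33 = 42*33 = 23
  bit 3 = 1: r = r^2 * 33 mod 47 = 23^2 * 33 = 12*33 = 20
  -> s = B^a = 20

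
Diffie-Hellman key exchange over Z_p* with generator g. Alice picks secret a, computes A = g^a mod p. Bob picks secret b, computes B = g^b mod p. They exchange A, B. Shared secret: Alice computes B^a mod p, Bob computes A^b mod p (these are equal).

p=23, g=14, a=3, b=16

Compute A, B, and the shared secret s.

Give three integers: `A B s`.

A = 14^3 mod 23  (bits of 3 = 11)
  bit 0 = 1: r = r^2 * 14 mod 23 = 1^2 * 14 = 1*14 = 14
  bit 1 = 1: r = r^2 * 14 mod 23 = 14^2 * 14 = 12*14 = 7
  -> A = 7
B = 14^16 mod 23  (bits of 16 = 10000)
  bit 0 = 1: r = r^2 * 14 mod 23 = 1^2 * 14 = 1*14 = 14
  bit 1 = 0: r = r^2 mod 23 = 14^2 = 12
  bit 2 = 0: r = r^2 mod 23 = 12^2 = 6
  bit 3 = 0: r = r^2 mod 23 = 6^2 = 13
  bit 4 = 0: r = r^2 mod 23 = 13^2 = 8
  -> B = 8
s = B^a = 8^3 mod 23  (bits of 3 = 11)
  bit 0 = 1: r = r^2 * 8 mod 23 = 1^2 * 8 = 1*8 = 8
  bit 1 = 1: r = r^2 * 8 mod 23 = 8^2 * 8 = 18*8 = 6
  -> s = B^a = 6

Answer: 7 8 6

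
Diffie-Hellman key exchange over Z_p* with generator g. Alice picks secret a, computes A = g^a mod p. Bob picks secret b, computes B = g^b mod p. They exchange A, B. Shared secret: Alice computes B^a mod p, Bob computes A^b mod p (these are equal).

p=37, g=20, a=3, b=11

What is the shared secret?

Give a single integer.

A = 20^3 mod 37  (bits of 3 = 11)
  bit 0 = 1: r = r^2 * 20 mod 37 = 1^2 * 20 = 1*20 = 20
  bit 1 = 1: r = r^2 * 20 mod 37 = 20^2 * 20 = 30*20 = 8
  -> A = 8
B = 20^11 mod 37  (bits of 11 = 1011)
  bit 0 = 1: r = r^2 * 20 mod 37 = 1^2 * 20 = 1*20 = 20
  bit 1 = 0: r = r^2 mod 37 = 20^2 = 30
  bit 2 = 1: r = r^2 * 20 mod 37 = 30^2 * 20 = 12*20 = 18
  bit 3 = 1: r = r^2 * 20 mod 37 = 18^2 * 20 = 28*20 = 5
  -> B = 5
s = B^a = 5^3 mod 37  (bits of 3 = 11)
  bit 0 = 1: r = r^2 * 5 mod 37 = 1^2 * 5 = 1*5 = 5
  bit 1 = 1: r = r^2 * 5 mod 37 = 5^2 * 5 = 25*5 = 14
  -> s = B^a = 14

Answer: 14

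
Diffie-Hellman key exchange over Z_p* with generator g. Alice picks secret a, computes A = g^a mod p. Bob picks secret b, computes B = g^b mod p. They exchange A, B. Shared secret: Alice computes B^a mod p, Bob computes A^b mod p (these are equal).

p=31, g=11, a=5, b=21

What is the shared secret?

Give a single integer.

Answer: 30

Derivation:
A = 11^5 mod 31  (bits of 5 = 101)
  bit 0 = 1: r = r^2 * 11 mod 31 = 1^2 * 11 = 1*11 = 11
  bit 1 = 0: r = r^2 mod 31 = 11^2 = 28
  bit 2 = 1: r = r^2 * 11 mod 31 = 28^2 * 11 = 9*11 = 6
  -> A = 6
B = 11^21 mod 31  (bits of 21 = 10101)
  bit 0 = 1: r = r^2 * 11 mod 31 = 1^2 * 11 = 1*11 = 11
  bit 1 = 0: r = r^2 mod 31 = 11^2 = 28
  bit 2 = 1: r = r^2 * 11 mod 31 = 28^2 * 11 = 9*11 = 6
  bit 3 = 0: r = r^2 mod 31 = 6^2 = 5
  bit 4 = 1: r = r^2 * 11 mod 31 = 5^2 * 11 = 25*11 = 27
  -> B = 27
s = B^a = 27^5 mod 31  (bits of 5 = 101)
  bit 0 = 1: r = r^2 * 27 mod 31 = 1^2 * 27 = 1*27 = 27
  bit 1 = 0: r = r^2 mod 31 = 27^2 = 16
  bit 2 = 1: r = r^2 * 27 mod 31 = 16^2 * 27 = 8*27 = 30
  -> s = B^a = 30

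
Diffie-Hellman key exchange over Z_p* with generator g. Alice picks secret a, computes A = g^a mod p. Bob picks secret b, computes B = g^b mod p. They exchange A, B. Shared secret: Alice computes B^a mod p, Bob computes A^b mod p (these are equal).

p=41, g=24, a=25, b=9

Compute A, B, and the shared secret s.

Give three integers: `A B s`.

A = 24^25 mod 41  (bits of 25 = 11001)
  bit 0 = 1: r = r^2 * 24 mod 41 = 1^2 * 24 = 1*24 = 24
  bit 1 = 1: r = r^2 * 24 mod 41 = 24^2 * 24 = 2*24 = 7
  bit 2 = 0: r = r^2 mod 41 = 7^2 = 8
  bit 3 = 0: r = r^2 mod 41 = 8^2 = 23
  bit 4 = 1: r = r^2 * 24 mod 41 = 23^2 * 24 = 37*24 = 27
  -> A = 27
B = 24^9 mod 41  (bits of 9 = 1001)
  bit 0 = 1: r = r^2 * 24 mod 41 = 1^2 * 24 = 1*24 = 24
  bit 1 = 0: r = r^2 mod 41 = 24^2 = 2
  bit 2 = 0: r = r^2 mod 41 = 2^2 = 4
  bit 3 = 1: r = r^2 * 24 mod 41 = 4^2 * 24 = 16*24 = 15
  -> B = 15
s = B^a = 15^25 mod 41  (bits of 25 = 11001)
  bit 0 = 1: r = r^2 * 15 mod 41 = 1^2 * 15 = 1*15 = 15
  bit 1 = 1: r = r^2 * 15 mod 41 = 15^2 * 15 = 20*15 = 13
  bit 2 = 0: r = r^2 mod 41 = 13^2 = 5
  bit 3 = 0: r = r^2 mod 41 = 5^2 = 25
  bit 4 = 1: r = r^2 * 15 mod 41 = 25^2 * 15 = 10*15 = 27
  -> s = B^a = 27

Answer: 27 15 27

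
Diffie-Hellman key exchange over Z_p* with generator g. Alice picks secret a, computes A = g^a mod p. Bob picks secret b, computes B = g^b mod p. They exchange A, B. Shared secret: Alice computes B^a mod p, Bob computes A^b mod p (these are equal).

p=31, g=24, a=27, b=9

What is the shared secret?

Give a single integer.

A = 24^27 mod 31  (bits of 27 = 11011)
  bit 0 = 1: r = r^2 * 24 mod 31 = 1^2 * 24 = 1*24 = 24
  bit 1 = 1: r = r^2 * 24 mod 31 = 24^2 * 24 = 18*24 = 29
  bit 2 = 0: r = r^2 mod 31 = 29^2 = 4
  bit 3 = 1: r = r^2 * 24 mod 31 = 4^2 * 24 = 16*24 = 12
  bit 4 = 1: r = r^2 * 24 mod 31 = 12^2 * 24 = 20*24 = 15
  -> A = 15
B = 24^9 mod 31  (bits of 9 = 1001)
  bit 0 = 1: r = r^2 * 24 mod 31 = 1^2 * 24 = 1*24 = 24
  bit 1 = 0: r = r^2 mod 31 = 24^2 = 18
  bit 2 = 0: r = r^2 mod 31 = 18^2 = 14
  bit 3 = 1: r = r^2 * 24 mod 31 = 14^2 * 24 = 10*24 = 23
  -> B = 23
s = B^a = 23^27 mod 31  (bits of 27 = 11011)
  bit 0 = 1: r = r^2 * 23 mod 31 = 1^2 * 23 = 1*23 = 23
  bit 1 = 1: r = r^2 * 23 mod 31 = 23^2 * 23 = 2*23 = 15
  bit 2 = 0: r = r^2 mod 31 = 15^2 = 8
  bit 3 = 1: r = r^2 * 23 mod 31 = 8^2 * 23 = 2*23 = 15
  bit 4 = 1: r = r^2 * 23 mod 31 = 15^2 * 23 = 8*23 = 29
  -> s = B^a = 29

Answer: 29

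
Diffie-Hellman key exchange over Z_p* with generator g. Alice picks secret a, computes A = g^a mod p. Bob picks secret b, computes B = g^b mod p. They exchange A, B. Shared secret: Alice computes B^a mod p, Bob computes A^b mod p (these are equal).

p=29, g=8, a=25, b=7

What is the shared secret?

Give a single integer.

A = 8^25 mod 29  (bits of 25 = 11001)
  bit 0 = 1: r = r^2 * 8 mod 29 = 1^2 * 8 = 1*8 = 8
  bit 1 = 1: r = r^2 * 8 mod 29 = 8^2 * 8 = 6*8 = 19
  bit 2 = 0: r = r^2 mod 29 = 19^2 = 13
  bit 3 = 0: r = r^2 mod 29 = 13^2 = 24
  bit 4 = 1: r = r^2 * 8 mod 29 = 24^2 * 8 = 25*8 = 26
  -> A = 26
B = 8^7 mod 29  (bits of 7 = 111)
  bit 0 = 1: r = r^2 * 8 mod 29 = 1^2 * 8 = 1*8 = 8
  bit 1 = 1: r = r^2 * 8 mod 29 = 8^2 * 8 = 6*8 = 19
  bit 2 = 1: r = r^2 * 8 mod 29 = 19^2 * 8 = 13*8 = 17
  -> B = 17
s = B^a = 17^25 mod 29  (bits of 25 = 11001)
  bit 0 = 1: r = r^2 * 17 mod 29 = 1^2 * 17 = 1*17 = 17
  bit 1 = 1: r = r^2 * 17 mod 29 = 17^2 * 17 = 28*17 = 12
  bit 2 = 0: r = r^2 mod 29 = 12^2 = 28
  bit 3 = 0: r = r^2 mod 29 = 28^2 = 1
  bit 4 = 1: r = r^2 * 17 mod 29 = 1^2 * 17 = 1*17 = 17
  -> s = B^a = 17

Answer: 17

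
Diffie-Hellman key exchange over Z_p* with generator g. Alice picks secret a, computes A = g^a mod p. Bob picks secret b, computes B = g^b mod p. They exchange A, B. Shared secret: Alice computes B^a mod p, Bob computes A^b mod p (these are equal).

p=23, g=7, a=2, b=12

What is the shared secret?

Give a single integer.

Answer: 3

Derivation:
A = 7^2 mod 23  (bits of 2 = 10)
  bit 0 = 1: r = r^2 * 7 mod 23 = 1^2 * 7 = 1*7 = 7
  bit 1 = 0: r = r^2 mod 23 = 7^2 = 3
  -> A = 3
B = 7^12 mod 23  (bits of 12 = 1100)
  bit 0 = 1: r = r^2 * 7 mod 23 = 1^2 * 7 = 1*7 = 7
  bit 1 = 1: r = r^2 * 7 mod 23 = 7^2 * 7 = 3*7 = 21
  bit 2 = 0: r = r^2 mod 23 = 21^2 = 4
  bit 3 = 0: r = r^2 mod 23 = 4^2 = 16
  -> B = 16
s = B^a = 16^2 mod 23  (bits of 2 = 10)
  bit 0 = 1: r = r^2 * 16 mod 23 = 1^2 * 16 = 1*16 = 16
  bit 1 = 0: r = r^2 mod 23 = 16^2 = 3
  -> s = B^a = 3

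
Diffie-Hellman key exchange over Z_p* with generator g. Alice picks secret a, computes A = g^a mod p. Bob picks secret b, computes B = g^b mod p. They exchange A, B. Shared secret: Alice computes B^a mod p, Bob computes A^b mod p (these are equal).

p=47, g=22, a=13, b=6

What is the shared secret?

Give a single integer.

A = 22^13 mod 47  (bits of 13 = 1101)
  bit 0 = 1: r = r^2 * 22 mod 47 = 1^2 * 22 = 1*22 = 22
  bit 1 = 1: r = r^2 * 22 mod 47 = 22^2 * 22 = 14*22 = 26
  bit 2 = 0: r = r^2 mod 47 = 26^2 = 18
  bit 3 = 1: r = r^2 * 22 mod 47 = 18^2 * 22 = 42*22 = 31
  -> A = 31
B = 22^6 mod 47  (bits of 6 = 110)
  bit 0 = 1: r = r^2 * 22 mod 47 = 1^2 * 22 = 1*22 = 22
  bit 1 = 1: r = r^2 * 22 mod 47 = 22^2 * 22 = 14*22 = 26
  bit 2 = 0: r = r^2 mod 47 = 26^2 = 18
  -> B = 18
s = B^a = 18^13 mod 47  (bits of 13 = 1101)
  bit 0 = 1: r = r^2 * 18 mod 47 = 1^2 * 18 = 1*18 = 18
  bit 1 = 1: r = r^2 * 18 mod 47 = 18^2 * 18 = 42*18 = 4
  bit 2 = 0: r = r^2 mod 47 = 4^2 = 16
  bit 3 = 1: r = r^2 * 18 mod 47 = 16^2 * 18 = 21*18 = 2
  -> s = B^a = 2

Answer: 2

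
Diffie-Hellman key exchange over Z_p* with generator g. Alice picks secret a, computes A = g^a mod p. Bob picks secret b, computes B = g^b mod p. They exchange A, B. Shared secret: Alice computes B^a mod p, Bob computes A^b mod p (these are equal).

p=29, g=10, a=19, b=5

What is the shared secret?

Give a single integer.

A = 10^19 mod 29  (bits of 19 = 10011)
  bit 0 = 1: r = r^2 * 10 mod 29 = 1^2 * 10 = 1*10 = 10
  bit 1 = 0: r = r^2 mod 29 = 10^2 = 13
  bit 2 = 0: r = r^2 mod 29 = 13^2 = 24
  bit 3 = 1: r = r^2 * 10 mod 29 = 24^2 * 10 = 25*10 = 18
  bit 4 = 1: r = r^2 * 10 mod 29 = 18^2 * 10 = 5*10 = 21
  -> A = 21
B = 10^5 mod 29  (bits of 5 = 101)
  bit 0 = 1: r = r^2 * 10 mod 29 = 1^2 * 10 = 1*10 = 10
  bit 1 = 0: r = r^2 mod 29 = 10^2 = 13
  bit 2 = 1: r = r^2 * 10 mod 29 = 13^2 * 10 = 24*10 = 8
  -> B = 8
s = B^a = 8^19 mod 29  (bits of 19 = 10011)
  bit 0 = 1: r = r^2 * 8 mod 29 = 1^2 * 8 = 1*8 = 8
  bit 1 = 0: r = r^2 mod 29 = 8^2 = 6
  bit 2 = 0: r = r^2 mod 29 = 6^2 = 7
  bit 3 = 1: r = r^2 * 8 mod 29 = 7^2 * 8 = 20*8 = 15
  bit 4 = 1: r = r^2 * 8 mod 29 = 15^2 * 8 = 22*8 = 2
  -> s = B^a = 2

Answer: 2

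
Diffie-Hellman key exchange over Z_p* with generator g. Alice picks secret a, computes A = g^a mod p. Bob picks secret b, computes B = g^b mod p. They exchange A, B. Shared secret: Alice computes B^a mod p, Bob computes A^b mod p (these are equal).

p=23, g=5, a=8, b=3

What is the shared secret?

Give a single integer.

A = 5^8 mod 23  (bits of 8 = 1000)
  bit 0 = 1: r = r^2 * 5 mod 23 = 1^2 * 5 = 1*5 = 5
  bit 1 = 0: r = r^2 mod 23 = 5^2 = 2
  bit 2 = 0: r = r^2 mod 23 = 2^2 = 4
  bit 3 = 0: r = r^2 mod 23 = 4^2 = 16
  -> A = 16
B = 5^3 mod 23  (bits of 3 = 11)
  bit 0 = 1: r = r^2 * 5 mod 23 = 1^2 * 5 = 1*5 = 5
  bit 1 = 1: r = r^2 * 5 mod 23 = 5^2 * 5 = 2*5 = 10
  -> B = 10
s = B^a = 10^8 mod 23  (bits of 8 = 1000)
  bit 0 = 1: r = r^2 * 10 mod 23 = 1^2 * 10 = 1*10 = 10
  bit 1 = 0: r = r^2 mod 23 = 10^2 = 8
  bit 2 = 0: r = r^2 mod 23 = 8^2 = 18
  bit 3 = 0: r = r^2 mod 23 = 18^2 = 2
  -> s = B^a = 2

Answer: 2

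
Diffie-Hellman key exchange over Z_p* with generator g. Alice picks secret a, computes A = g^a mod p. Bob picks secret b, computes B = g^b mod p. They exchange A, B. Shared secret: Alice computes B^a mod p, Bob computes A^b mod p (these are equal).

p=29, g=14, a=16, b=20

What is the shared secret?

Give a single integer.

Answer: 25

Derivation:
A = 14^16 mod 29  (bits of 16 = 10000)
  bit 0 = 1: r = r^2 * 14 mod 29 = 1^2 * 14 = 1*14 = 14
  bit 1 = 0: r = r^2 mod 29 = 14^2 = 22
  bit 2 = 0: r = r^2 mod 29 = 22^2 = 20
  bit 3 = 0: r = r^2 mod 29 = 20^2 = 23
  bit 4 = 0: r = r^2 mod 29 = 23^2 = 7
  -> A = 7
B = 14^20 mod 29  (bits of 20 = 10100)
  bit 0 = 1: r = r^2 * 14 mod 29 = 1^2 * 14 = 1*14 = 14
  bit 1 = 0: r = r^2 mod 29 = 14^2 = 22
  bit 2 = 1: r = r^2 * 14 mod 29 = 22^2 * 14 = 20*14 = 19
  bit 3 = 0: r = r^2 mod 29 = 19^2 = 13
  bit 4 = 0: r = r^2 mod 29 = 13^2 = 24
  -> B = 24
s = B^a = 24^16 mod 29  (bits of 16 = 10000)
  bit 0 = 1: r = r^2 * 24 mod 29 = 1^2 * 24 = 1*24 = 24
  bit 1 = 0: r = r^2 mod 29 = 24^2 = 25
  bit 2 = 0: r = r^2 mod 29 = 25^2 = 16
  bit 3 = 0: r = r^2 mod 29 = 16^2 = 24
  bit 4 = 0: r = r^2 mod 29 = 24^2 = 25
  -> s = B^a = 25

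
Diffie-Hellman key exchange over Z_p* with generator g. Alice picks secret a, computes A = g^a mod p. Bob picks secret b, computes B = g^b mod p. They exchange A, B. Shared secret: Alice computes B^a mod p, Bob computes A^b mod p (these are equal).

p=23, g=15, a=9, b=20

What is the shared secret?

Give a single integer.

A = 15^9 mod 23  (bits of 9 = 1001)
  bit 0 = 1: r = r^2 * 15 mod 23 = 1^2 * 15 = 1*15 = 15
  bit 1 = 0: r = r^2 mod 23 = 15^2 = 18
  bit 2 = 0: r = r^2 mod 23 = 18^2 = 2
  bit 3 = 1: r = r^2 * 15 mod 23 = 2^2 * 15 = 4*15 = 14
  -> A = 14
B = 15^20 mod 23  (bits of 20 = 10100)
  bit 0 = 1: r = r^2 * 15 mod 23 = 1^2 * 15 = 1*15 = 15
  bit 1 = 0: r = r^2 mod 23 = 15^2 = 18
  bit 2 = 1: r = r^2 * 15 mod 23 = 18^2 * 15 = 2*15 = 7
  bit 3 = 0: r = r^2 mod 23 = 7^2 = 3
  bit 4 = 0: r = r^2 mod 23 = 3^2 = 9
  -> B = 9
s = B^a = 9^9 mod 23  (bits of 9 = 1001)
  bit 0 = 1: r = r^2 * 9 mod 23 = 1^2 * 9 = 1*9 = 9
  bit 1 = 0: r = r^2 mod 23 = 9^2 = 12
  bit 2 = 0: r = r^2 mod 23 = 12^2 = 6
  bit 3 = 1: r = r^2 * 9 mod 23 = 6^2 * 9 = 13*9 = 2
  -> s = B^a = 2

Answer: 2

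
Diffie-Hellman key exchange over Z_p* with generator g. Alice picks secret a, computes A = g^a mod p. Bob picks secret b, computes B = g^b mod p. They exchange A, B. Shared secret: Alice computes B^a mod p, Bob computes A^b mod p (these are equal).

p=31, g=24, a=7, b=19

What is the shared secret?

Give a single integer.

Answer: 12

Derivation:
A = 24^7 mod 31  (bits of 7 = 111)
  bit 0 = 1: r = r^2 * 24 mod 31 = 1^2 * 24 = 1*24 = 24
  bit 1 = 1: r = r^2 * 24 mod 31 = 24^2 * 24 = 18*24 = 29
  bit 2 = 1: r = r^2 * 24 mod 31 = 29^2 * 24 = 4*24 = 3
  -> A = 3
B = 24^19 mod 31  (bits of 19 = 10011)
  bit 0 = 1: r = r^2 * 24 mod 31 = 1^2 * 24 = 1*24 = 24
  bit 1 = 0: r = r^2 mod 31 = 24^2 = 18
  bit 2 = 0: r = r^2 mod 31 = 18^2 = 14
  bit 3 = 1: r = r^2 * 24 mod 31 = 14^2 * 24 = 10*24 = 23
  bit 4 = 1: r = r^2 * 24 mod 31 = 23^2 * 24 = 2*24 = 17
  -> B = 17
s = B^a = 17^7 mod 31  (bits of 7 = 111)
  bit 0 = 1: r = r^2 * 17 mod 31 = 1^2 * 17 = 1*17 = 17
  bit 1 = 1: r = r^2 * 17 mod 31 = 17^2 * 17 = 10*17 = 15
  bit 2 = 1: r = r^2 * 17 mod 31 = 15^2 * 17 = 8*17 = 12
  -> s = B^a = 12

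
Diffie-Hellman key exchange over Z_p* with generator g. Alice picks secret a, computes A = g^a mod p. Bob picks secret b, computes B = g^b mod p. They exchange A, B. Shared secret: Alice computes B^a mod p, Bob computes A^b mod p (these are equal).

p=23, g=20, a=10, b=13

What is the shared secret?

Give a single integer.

Answer: 18

Derivation:
A = 20^10 mod 23  (bits of 10 = 1010)
  bit 0 = 1: r = r^2 * 20 mod 23 = 1^2 * 20 = 1*20 = 20
  bit 1 = 0: r = r^2 mod 23 = 20^2 = 9
  bit 2 = 1: r = r^2 * 20 mod 23 = 9^2 * 20 = 12*20 = 10
  bit 3 = 0: r = r^2 mod 23 = 10^2 = 8
  -> A = 8
B = 20^13 mod 23  (bits of 13 = 1101)
  bit 0 = 1: r = r^2 * 20 mod 23 = 1^2 * 20 = 1*20 = 20
  bit 1 = 1: r = r^2 * 20 mod 23 = 20^2 * 20 = 9*20 = 19
  bit 2 = 0: r = r^2 mod 23 = 19^2 = 16
  bit 3 = 1: r = r^2 * 20 mod 23 = 16^2 * 20 = 3*20 = 14
  -> B = 14
s = B^a = 14^10 mod 23  (bits of 10 = 1010)
  bit 0 = 1: r = r^2 * 14 mod 23 = 1^2 * 14 = 1*14 = 14
  bit 1 = 0: r = r^2 mod 23 = 14^2 = 12
  bit 2 = 1: r = r^2 * 14 mod 23 = 12^2 * 14 = 6*14 = 15
  bit 3 = 0: r = r^2 mod 23 = 15^2 = 18
  -> s = B^a = 18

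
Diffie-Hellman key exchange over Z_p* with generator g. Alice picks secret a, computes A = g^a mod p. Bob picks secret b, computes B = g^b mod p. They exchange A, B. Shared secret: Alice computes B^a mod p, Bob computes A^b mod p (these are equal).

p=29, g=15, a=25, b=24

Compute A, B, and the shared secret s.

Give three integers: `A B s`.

Answer: 8 16 25

Derivation:
A = 15^25 mod 29  (bits of 25 = 11001)
  bit 0 = 1: r = r^2 * 15 mod 29 = 1^2 * 15 = 1*15 = 15
  bit 1 = 1: r = r^2 * 15 mod 29 = 15^2 * 15 = 22*15 = 11
  bit 2 = 0: r = r^2 mod 29 = 11^2 = 5
  bit 3 = 0: r = r^2 mod 29 = 5^2 = 25
  bit 4 = 1: r = r^2 * 15 mod 29 = 25^2 * 15 = 16*15 = 8
  -> A = 8
B = 15^24 mod 29  (bits of 24 = 11000)
  bit 0 = 1: r = r^2 * 15 mod 29 = 1^2 * 15 = 1*15 = 15
  bit 1 = 1: r = r^2 * 15 mod 29 = 15^2 * 15 = 22*15 = 11
  bit 2 = 0: r = r^2 mod 29 = 11^2 = 5
  bit 3 = 0: r = r^2 mod 29 = 5^2 = 25
  bit 4 = 0: r = r^2 mod 29 = 25^2 = 16
  -> B = 16
s = B^a = 16^25 mod 29  (bits of 25 = 11001)
  bit 0 = 1: r = r^2 * 16 mod 29 = 1^2 * 16 = 1*16 = 16
  bit 1 = 1: r = r^2 * 16 mod 29 = 16^2 * 16 = 24*16 = 7
  bit 2 = 0: r = r^2 mod 29 = 7^2 = 20
  bit 3 = 0: r = r^2 mod 29 = 20^2 = 23
  bit 4 = 1: r = r^2 * 16 mod 29 = 23^2 * 16 = 7*16 = 25
  -> s = B^a = 25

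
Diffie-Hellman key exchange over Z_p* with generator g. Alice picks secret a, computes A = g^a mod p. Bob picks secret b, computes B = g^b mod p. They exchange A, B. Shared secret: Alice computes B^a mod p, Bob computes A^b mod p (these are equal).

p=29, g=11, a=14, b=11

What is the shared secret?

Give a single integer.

A = 11^14 mod 29  (bits of 14 = 1110)
  bit 0 = 1: r = r^2 * 11 mod 29 = 1^2 * 11 = 1*11 = 11
  bit 1 = 1: r = r^2 * 11 mod 29 = 11^2 * 11 = 5*11 = 26
  bit 2 = 1: r = r^2 * 11 mod 29 = 26^2 * 11 = 9*11 = 12
  bit 3 = 0: r = r^2 mod 29 = 12^2 = 28
  -> A = 28
B = 11^11 mod 29  (bits of 11 = 1011)
  bit 0 = 1: r = r^2 * 11 mod 29 = 1^2 * 11 = 1*11 = 11
  bit 1 = 0: r = r^2 mod 29 = 11^2 = 5
  bit 2 = 1: r = r^2 * 11 mod 29 = 5^2 * 11 = 25*11 = 14
  bit 3 = 1: r = r^2 * 11 mod 29 = 14^2 * 11 = 22*11 = 10
  -> B = 10
s = B^a = 10^14 mod 29  (bits of 14 = 1110)
  bit 0 = 1: r = r^2 * 10 mod 29 = 1^2 * 10 = 1*10 = 10
  bit 1 = 1: r = r^2 * 10 mod 29 = 10^2 * 10 = 13*10 = 14
  bit 2 = 1: r = r^2 * 10 mod 29 = 14^2 * 10 = 22*10 = 17
  bit 3 = 0: r = r^2 mod 29 = 17^2 = 28
  -> s = B^a = 28

Answer: 28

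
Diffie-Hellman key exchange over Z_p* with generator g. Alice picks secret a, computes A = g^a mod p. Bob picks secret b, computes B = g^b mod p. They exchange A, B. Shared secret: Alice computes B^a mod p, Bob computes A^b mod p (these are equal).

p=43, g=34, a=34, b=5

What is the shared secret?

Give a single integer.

A = 34^34 mod 43  (bits of 34 = 100010)
  bit 0 = 1: r = r^2 * 34 mod 43 = 1^2 * 34 = 1*34 = 34
  bit 1 = 0: r = r^2 mod 43 = 34^2 = 38
  bit 2 = 0: r = r^2 mod 43 = 38^2 = 25
  bit 3 = 0: r = r^2 mod 43 = 25^2 = 23
  bit 4 = 1: r = r^2 * 34 mod 43 = 23^2 * 34 = 13*34 = 12
  bit 5 = 0: r = r^2 mod 43 = 12^2 = 15
  -> A = 15
B = 34^5 mod 43  (bits of 5 = 101)
  bit 0 = 1: r = r^2 * 34 mod 43 = 1^2 * 34 = 1*34 = 34
  bit 1 = 0: r = r^2 mod 43 = 34^2 = 38
  bit 2 = 1: r = r^2 * 34 mod 43 = 38^2 * 34 = 25*34 = 33
  -> B = 33
s = B^a = 33^34 mod 43  (bits of 34 = 100010)
  bit 0 = 1: r = r^2 * 33 mod 43 = 1^2 * 33 = 1*33 = 33
  bit 1 = 0: r = r^2 mod 43 = 33^2 = 14
  bit 2 = 0: r = r^2 mod 43 = 14^2 = 24
  bit 3 = 0: r = r^2 mod 43 = 24^2 = 17
  bit 4 = 1: r = r^2 * 33 mod 43 = 17^2 * 33 = 31*33 = 34
  bit 5 = 0: r = r^2 mod 43 = 34^2 = 38
  -> s = B^a = 38

Answer: 38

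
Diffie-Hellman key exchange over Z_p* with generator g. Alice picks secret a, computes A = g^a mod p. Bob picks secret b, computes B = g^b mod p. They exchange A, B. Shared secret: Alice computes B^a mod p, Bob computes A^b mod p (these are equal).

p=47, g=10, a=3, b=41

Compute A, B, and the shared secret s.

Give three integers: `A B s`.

A = 10^3 mod 47  (bits of 3 = 11)
  bit 0 = 1: r = r^2 * 10 mod 47 = 1^2 * 10 = 1*10 = 10
  bit 1 = 1: r = r^2 * 10 mod 47 = 10^2 * 10 = 6*10 = 13
  -> A = 13
B = 10^41 mod 47  (bits of 41 = 101001)
  bit 0 = 1: r = r^2 * 10 mod 47 = 1^2 * 10 = 1*10 = 10
  bit 1 = 0: r = r^2 mod 47 = 10^2 = 6
  bit 2 = 1: r = r^2 * 10 mod 47 = 6^2 * 10 = 36*10 = 31
  bit 3 = 0: r = r^2 mod 47 = 31^2 = 21
  bit 4 = 0: r = r^2 mod 47 = 21^2 = 18
  bit 5 = 1: r = r^2 * 10 mod 47 = 18^2 * 10 = 42*10 = 44
  -> B = 44
s = B^a = 44^3 mod 47  (bits of 3 = 11)
  bit 0 = 1: r = r^2 * 44 mod 47 = 1^2 * 44 = 1*44 = 44
  bit 1 = 1: r = r^2 * 44 mod 47 = 44^2 * 44 = 9*44 = 20
  -> s = B^a = 20

Answer: 13 44 20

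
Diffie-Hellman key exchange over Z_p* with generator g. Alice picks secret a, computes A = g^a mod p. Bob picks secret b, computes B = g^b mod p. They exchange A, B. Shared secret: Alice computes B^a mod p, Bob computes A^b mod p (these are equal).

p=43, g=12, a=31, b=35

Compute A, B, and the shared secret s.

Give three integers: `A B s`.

A = 12^31 mod 43  (bits of 31 = 11111)
  bit 0 = 1: r = r^2 * 12 mod 43 = 1^2 * 12 = 1*12 = 12
  bit 1 = 1: r = r^2 * 12 mod 43 = 12^2 * 12 = 15*12 = 8
  bit 2 = 1: r = r^2 * 12 mod 43 = 8^2 * 12 = 21*12 = 37
  bit 3 = 1: r = r^2 * 12 mod 43 = 37^2 * 12 = 36*12 = 2
  bit 4 = 1: r = r^2 * 12 mod 43 = 2^2 * 12 = 4*12 = 5
  -> A = 5
B = 12^35 mod 43  (bits of 35 = 100011)
  bit 0 = 1: r = r^2 * 12 mod 43 = 1^2 * 12 = 1*12 = 12
  bit 1 = 0: r = r^2 mod 43 = 12^2 = 15
  bit 2 = 0: r = r^2 mod 43 = 15^2 = 10
  bit 3 = 0: r = r^2 mod 43 = 10^2 = 14
  bit 4 = 1: r = r^2 * 12 mod 43 = 14^2 * 12 = 24*12 = 30
  bit 5 = 1: r = r^2 * 12 mod 43 = 30^2 * 12 = 40*12 = 7
  -> B = 7
s = B^a = 7^31 mod 43  (bits of 31 = 11111)
  bit 0 = 1: r = r^2 * 7 mod 43 = 1^2 * 7 = 1*7 = 7
  bit 1 = 1: r = r^2 * 7 mod 43 = 7^2 * 7 = 6*7 = 42
  bit 2 = 1: r = r^2 * 7 mod 43 = 42^2 * 7 = 1*7 = 7
  bit 3 = 1: r = r^2 * 7 mod 43 = 7^2 * 7 = 6*7 = 42
  bit 4 = 1: r = r^2 * 7 mod 43 = 42^2 * 7 = 1*7 = 7
  -> s = B^a = 7

Answer: 5 7 7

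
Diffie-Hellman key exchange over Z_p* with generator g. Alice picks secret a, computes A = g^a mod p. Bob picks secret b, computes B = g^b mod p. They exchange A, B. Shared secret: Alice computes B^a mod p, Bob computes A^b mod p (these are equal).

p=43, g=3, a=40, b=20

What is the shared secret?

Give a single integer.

Answer: 9

Derivation:
A = 3^40 mod 43  (bits of 40 = 101000)
  bit 0 = 1: r = r^2 * 3 mod 43 = 1^2 * 3 = 1*3 = 3
  bit 1 = 0: r = r^2 mod 43 = 3^2 = 9
  bit 2 = 1: r = r^2 * 3 mod 43 = 9^2 * 3 = 38*3 = 28
  bit 3 = 0: r = r^2 mod 43 = 28^2 = 10
  bit 4 = 0: r = r^2 mod 43 = 10^2 = 14
  bit 5 = 0: r = r^2 mod 43 = 14^2 = 24
  -> A = 24
B = 3^20 mod 43  (bits of 20 = 10100)
  bit 0 = 1: r = r^2 * 3 mod 43 = 1^2 * 3 = 1*3 = 3
  bit 1 = 0: r = r^2 mod 43 = 3^2 = 9
  bit 2 = 1: r = r^2 * 3 mod 43 = 9^2 * 3 = 38*3 = 28
  bit 3 = 0: r = r^2 mod 43 = 28^2 = 10
  bit 4 = 0: r = r^2 mod 43 = 10^2 = 14
  -> B = 14
s = B^a = 14^40 mod 43  (bits of 40 = 101000)
  bit 0 = 1: r = r^2 * 14 mod 43 = 1^2 * 14 = 1*14 = 14
  bit 1 = 0: r = r^2 mod 43 = 14^2 = 24
  bit 2 = 1: r = r^2 * 14 mod 43 = 24^2 * 14 = 17*14 = 23
  bit 3 = 0: r = r^2 mod 43 = 23^2 = 13
  bit 4 = 0: r = r^2 mod 43 = 13^2 = 40
  bit 5 = 0: r = r^2 mod 43 = 40^2 = 9
  -> s = B^a = 9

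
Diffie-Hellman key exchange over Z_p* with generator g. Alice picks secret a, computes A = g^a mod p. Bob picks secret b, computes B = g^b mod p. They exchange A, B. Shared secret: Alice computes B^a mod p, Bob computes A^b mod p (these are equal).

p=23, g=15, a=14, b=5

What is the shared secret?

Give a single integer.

A = 15^14 mod 23  (bits of 14 = 1110)
  bit 0 = 1: r = r^2 * 15 mod 23 = 1^2 * 15 = 1*15 = 15
  bit 1 = 1: r = r^2 * 15 mod 23 = 15^2 * 15 = 18*15 = 17
  bit 2 = 1: r = r^2 * 15 mod 23 = 17^2 * 15 = 13*15 = 11
  bit 3 = 0: r = r^2 mod 23 = 11^2 = 6
  -> A = 6
B = 15^5 mod 23  (bits of 5 = 101)
  bit 0 = 1: r = r^2 * 15 mod 23 = 1^2 * 15 = 1*15 = 15
  bit 1 = 0: r = r^2 mod 23 = 15^2 = 18
  bit 2 = 1: r = r^2 * 15 mod 23 = 18^2 * 15 = 2*15 = 7
  -> B = 7
s = B^a = 7^14 mod 23  (bits of 14 = 1110)
  bit 0 = 1: r = r^2 * 7 mod 23 = 1^2 * 7 = 1*7 = 7
  bit 1 = 1: r = r^2 * 7 mod 23 = 7^2 * 7 = 3*7 = 21
  bit 2 = 1: r = r^2 * 7 mod 23 = 21^2 * 7 = 4*7 = 5
  bit 3 = 0: r = r^2 mod 23 = 5^2 = 2
  -> s = B^a = 2

Answer: 2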